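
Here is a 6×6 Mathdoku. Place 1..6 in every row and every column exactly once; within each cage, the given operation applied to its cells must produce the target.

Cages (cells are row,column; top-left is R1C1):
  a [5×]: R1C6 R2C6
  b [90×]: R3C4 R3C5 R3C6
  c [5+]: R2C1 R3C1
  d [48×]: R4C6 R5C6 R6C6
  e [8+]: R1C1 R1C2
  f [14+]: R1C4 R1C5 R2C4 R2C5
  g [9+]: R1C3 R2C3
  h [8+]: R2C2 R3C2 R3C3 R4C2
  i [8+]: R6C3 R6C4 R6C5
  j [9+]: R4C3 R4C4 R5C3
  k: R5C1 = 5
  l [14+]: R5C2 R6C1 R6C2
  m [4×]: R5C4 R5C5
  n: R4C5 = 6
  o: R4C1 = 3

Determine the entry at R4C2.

O is a freebie, which forces R4C1 = 3.
Cage n is given; hence R4C5 = 6.
Cage k is a single given cell, so R5C1 = 5.
The only place for 2 in column 1 is R1C1.
2 is placed in row 1, leaving R1C2 = 6.
Cage l needs sum 14, leaving R5C2 = 3.
Cage l has sum 14; hence R6C1 = 6.
Cage l needs sum 14, leaving R6C2 = 5.
Cage h needs sum 8, so R3C3 = 1.
Cage d needs product 48, so R5C6 = 6.
Cage c needs two cells with sum 5, so R2C1 = 1.
Row 2 already has 1; hence R2C6 = 5.
Row 3 already has 1, so R3C1 = 4.
Row 3 already has 4, which forces R3C2 = 2.
Cage b needs product 90, leaving R3C4 = 6.
Column 6 already has 5, leaving R3C6 = 3.
Cage j needs sum 9, leaving R4C3 = 5.
Cage j has sum 9; hence R4C4 = 2.
Row 4 already has 2; hence R4C6 = 4.
Cage j has sum 9, so R5C3 = 2.
Column 6 already has 4, which forces R6C6 = 2.
The two cells of cage g must have sum 9; hence R1C3 = 3.
Column 6 already has 5; hence R1C6 = 1.
2 is placed in column 2, so R2C2 = 4.
The two cells of cage g must have sum 9, which forces R2C3 = 6.
Row 2 already has 4; hence R2C4 = 3.
3 is placed in row 2, so R2C5 = 2.
Row 3 now contains 3, so R3C5 = 5.
4 is placed in row 4; hence R4C2 = 1.
Column 3 now contains 3; hence R6C3 = 4.
Row 6 already has 4, leaving R6C4 = 1.
Row 6 already has 1, so R6C5 = 3.
The 4 cells of cage f must have sum 14, so R1C4 = 5.
5 is placed in column 5; hence R1C5 = 4.
1 is placed in column 4, leaving R5C4 = 4.
Cage m needs two cells with product 4, leaving R5C5 = 1.
The full grid is 2 6 3 5 4 1 / 1 4 6 3 2 5 / 4 2 1 6 5 3 / 3 1 5 2 6 4 / 5 3 2 4 1 6 / 6 5 4 1 3 2.

1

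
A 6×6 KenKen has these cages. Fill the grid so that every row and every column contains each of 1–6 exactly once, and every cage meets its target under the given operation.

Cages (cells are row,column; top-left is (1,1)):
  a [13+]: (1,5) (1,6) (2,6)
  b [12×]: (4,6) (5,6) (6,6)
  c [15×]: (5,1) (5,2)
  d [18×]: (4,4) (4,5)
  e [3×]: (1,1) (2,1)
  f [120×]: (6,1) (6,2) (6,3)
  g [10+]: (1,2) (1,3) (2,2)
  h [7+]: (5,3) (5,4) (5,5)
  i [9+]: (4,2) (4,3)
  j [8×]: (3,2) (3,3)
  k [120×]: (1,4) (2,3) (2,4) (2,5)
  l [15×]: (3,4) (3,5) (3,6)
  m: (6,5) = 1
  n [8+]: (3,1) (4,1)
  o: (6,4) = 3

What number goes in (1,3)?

Cage o is a single given cell, which forces (6,4) = 3.
Cage m is given, so (6,5) = 1.
3 is placed in column 4, leaving (4,4) = 6.
Cage d needs two cells with product 18, leaving (4,5) = 3.
Cage l needs product 15; hence (3,4) = 1.
3 is placed in column 5, which forces (3,5) = 5.
Cage l has product 15; hence (3,6) = 3.
Row 3 already has 3, which forces (3,1) = 6.
Cage n's pair has sum 8, which forces (4,1) = 2.
Row 4 now contains 2, which forces (4,6) = 1.
The 3 cells of cage h must have sum 7, which forces (5,3) = 1.
The only place for 6 in row 5 is (5,6).
Column 6 now contains 6, so (6,6) = 2.
Cage a has sum 13, so (1,5) = 4.
Column 6 now contains 2; hence (1,6) = 5.
The 3 cells of cage a must have sum 13; hence (2,6) = 4.
4 is placed in column 5; hence (5,5) = 2.
Row 1 already has 5, leaving (1,4) = 2.
Cage k needs product 120, which forces (2,3) = 2.
Cage k needs product 120, which forces (2,4) = 5.
2 is placed in column 5, leaving (2,5) = 6.
2 is placed in column 3, leaving (3,3) = 4.
Column 3 already has 4, which forces (4,3) = 5.
Row 5 now contains 2, leaving (5,4) = 4.
Column 3 already has 5, so (6,3) = 6.
The 3 cells of cage g must have sum 10, leaving (1,2) = 6.
Column 3 now contains 6, so (1,3) = 3.
Cage g has sum 10; hence (2,2) = 1.
Row 3 now contains 4; hence (3,2) = 2.
Row 4 now contains 5; hence (4,2) = 4.
Column 2 now contains 4; hence (6,2) = 5.
Row 1 already has 3, so (1,1) = 1.
1 is placed in row 2, so (2,1) = 3.
The two cells of cage c must have product 15; hence (5,1) = 5.
5 is placed in column 2; hence (5,2) = 3.
5 is placed in row 6, which forces (6,1) = 4.
Filled in: 1 6 3 2 4 5 / 3 1 2 5 6 4 / 6 2 4 1 5 3 / 2 4 5 6 3 1 / 5 3 1 4 2 6 / 4 5 6 3 1 2.

3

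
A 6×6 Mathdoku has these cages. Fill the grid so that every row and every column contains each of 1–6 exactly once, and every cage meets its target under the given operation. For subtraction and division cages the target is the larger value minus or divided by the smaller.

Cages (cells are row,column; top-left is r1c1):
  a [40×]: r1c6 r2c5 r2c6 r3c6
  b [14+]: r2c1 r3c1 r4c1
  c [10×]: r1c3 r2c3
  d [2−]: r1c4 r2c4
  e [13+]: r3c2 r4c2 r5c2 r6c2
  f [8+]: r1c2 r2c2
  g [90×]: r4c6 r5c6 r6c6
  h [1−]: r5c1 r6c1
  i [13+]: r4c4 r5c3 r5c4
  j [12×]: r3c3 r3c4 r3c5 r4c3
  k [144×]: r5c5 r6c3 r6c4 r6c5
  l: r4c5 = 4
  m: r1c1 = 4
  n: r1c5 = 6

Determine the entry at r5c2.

4

Cage m is a single given cell; hence r1c1 = 4.
Cage n is a single given cell, leaving r1c5 = 6.
Cage l is given, so r4c5 = 4.
In column 5, 5 can only go at r2c5, so r2c5 = 5.
Cage c's pair has product 10; hence r1c3 = 5.
Row 2 now contains 5, so r2c3 = 2.
Column 3 now contains 2, which forces r4c3 = 1.
Row 1 now contains 5, leaving r1c2 = 2.
Row 1 already has 2, so r1c6 = 1.
Cage f's pair has sum 8, so r2c2 = 6.
Column 6 already has 1, so r2c6 = 4.
Column 6 already has 4, which forces r3c6 = 2.
1 is placed in row 1, which forces r1c4 = 3.
Row 2 now contains 6, leaving r2c1 = 3.
Cage d needs two cells with difference 2, so r2c4 = 1.
1 is placed in column 4, leaving r3c4 = 4.
Column 4 now contains 4, so r6c4 = 6.
4 is placed in row 3, so r3c3 = 3.
The 4 cells of cage j must have product 12; hence r3c5 = 1.
Cage i has sum 13, which forces r5c3 = 6.
Row 6 already has 6; hence r6c3 = 4.
Row 3 now contains 1, which forces r3c2 = 5.
Cage e needs sum 13; hence r4c2 = 3.
Cage g has product 90, which forces r4c6 = 6.
The 4 cells of cage e must have sum 13, which forces r5c2 = 4.
Cage e needs sum 13, so r6c2 = 1.
Row 3 already has 5; hence r3c1 = 6.
Row 4 now contains 6; hence r4c1 = 5.
5 is placed in row 4; hence r4c4 = 2.
The two cells of cage h must have difference 1, which forces r5c1 = 1.
Column 4 now contains 2, leaving r5c4 = 5.
Row 5 now contains 5, which forces r5c6 = 3.
Row 6 now contains 1, so r6c1 = 2.
Row 6 already has 2, so r6c5 = 3.
3 is placed in column 6; hence r6c6 = 5.
3 is placed in row 5, which forces r5c5 = 2.
The full grid is 4 2 5 3 6 1 / 3 6 2 1 5 4 / 6 5 3 4 1 2 / 5 3 1 2 4 6 / 1 4 6 5 2 3 / 2 1 4 6 3 5.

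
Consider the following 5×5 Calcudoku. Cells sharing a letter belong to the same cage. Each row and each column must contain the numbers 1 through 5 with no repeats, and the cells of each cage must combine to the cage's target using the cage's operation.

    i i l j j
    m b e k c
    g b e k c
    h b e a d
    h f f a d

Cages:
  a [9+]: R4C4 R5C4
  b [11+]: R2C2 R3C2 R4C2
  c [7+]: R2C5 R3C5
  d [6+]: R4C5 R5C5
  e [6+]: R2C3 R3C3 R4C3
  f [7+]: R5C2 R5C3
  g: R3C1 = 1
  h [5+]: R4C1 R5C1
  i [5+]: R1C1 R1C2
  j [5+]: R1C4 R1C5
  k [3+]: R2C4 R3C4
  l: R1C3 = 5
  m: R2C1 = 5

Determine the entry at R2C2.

Cage l is given, which forces R1C3 = 5.
Cage m is given, so R2C1 = 5.
Cage g is a single given cell; hence R3C1 = 1.
Row 3 already has 1, so R3C4 = 2.
2 is placed in column 4, leaving R2C4 = 1.
Row 3 already has 2, which forces R3C3 = 3.
1 is placed in row 2; hence R2C3 = 2.
Row 2 now contains 2, so R2C5 = 3.
Cage e needs sum 6; hence R4C3 = 1.
2 is placed in column 3; hence R5C3 = 4.
Row 5 already has 4, leaving R5C4 = 5.
Row 2 now contains 2, leaving R2C2 = 4.
The 3 cells of cage b must have sum 11; hence R3C2 = 5.
Cage c's pair has sum 7, leaving R3C5 = 4.
The 3 cells of cage b must have sum 11, so R4C2 = 2.
5 is placed in column 4; hence R4C4 = 4.
4 is placed in column 5, which forces R4C5 = 5.
5 is placed in row 5, so R5C2 = 3.
Cage i needs two cells with sum 5, which forces R1C1 = 4.
Column 2 now contains 3, so R1C2 = 1.
Column 4 already has 4, which forces R1C4 = 3.
Cage j's pair has sum 5; hence R1C5 = 2.
Row 4 already has 2, leaving R4C1 = 3.
3 is placed in row 5, which forces R5C1 = 2.
The two cells of cage d must have sum 6; hence R5C5 = 1.
Completed grid: 4 1 5 3 2 / 5 4 2 1 3 / 1 5 3 2 4 / 3 2 1 4 5 / 2 3 4 5 1.

4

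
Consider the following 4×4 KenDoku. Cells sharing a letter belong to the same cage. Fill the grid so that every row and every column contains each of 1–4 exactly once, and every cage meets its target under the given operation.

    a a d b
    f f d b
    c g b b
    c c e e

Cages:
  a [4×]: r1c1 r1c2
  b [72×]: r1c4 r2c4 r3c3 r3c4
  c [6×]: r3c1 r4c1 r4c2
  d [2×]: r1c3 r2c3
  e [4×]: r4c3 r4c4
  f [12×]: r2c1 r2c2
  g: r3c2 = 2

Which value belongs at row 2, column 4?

2

G is a freebie; hence r3c2 = 2.
Cage b has product 72, which forces r3c3 = 3.
2 is placed in row 3, so r3c4 = 4.
Column 4 now contains 4, which forces r4c4 = 1.
Row 3 now contains 3, so r3c1 = 1.
The 3 cells of cage c must have product 6, leaving r4c1 = 2.
Row 4 now contains 1, which forces r4c2 = 3.
Row 4 now contains 1; hence r4c3 = 4.
Column 1 already has 1, leaving r1c1 = 4.
The two cells of cage a must have product 4, leaving r1c2 = 1.
1 is placed in row 1, so r1c3 = 2.
Row 1 already has 2; hence r1c4 = 3.
Cage f needs two cells with product 12; hence r2c1 = 3.
Column 2 now contains 3, so r2c2 = 4.
2 is placed in column 3, leaving r2c3 = 1.
Column 4 already has 3; hence r2c4 = 2.
The full grid is 4 1 2 3 / 3 4 1 2 / 1 2 3 4 / 2 3 4 1.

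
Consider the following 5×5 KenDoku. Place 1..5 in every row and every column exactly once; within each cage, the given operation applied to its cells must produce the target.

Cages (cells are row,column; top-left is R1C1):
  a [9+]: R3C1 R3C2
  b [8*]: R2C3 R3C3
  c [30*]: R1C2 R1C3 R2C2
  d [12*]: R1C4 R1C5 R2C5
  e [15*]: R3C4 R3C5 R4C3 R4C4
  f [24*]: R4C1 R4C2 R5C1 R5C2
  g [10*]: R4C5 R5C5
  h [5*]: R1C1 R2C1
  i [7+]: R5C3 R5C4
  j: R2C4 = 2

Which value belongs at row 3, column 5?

3

Cage j is given, leaving R2C4 = 2.
Row 2 already has 2, leaving R2C3 = 4.
Cage b needs two cells with product 8, leaving R3C3 = 2.
Column 3 already has 2; hence R5C3 = 3.
Cage c has product 30, so R1C2 = 2.
Column 3 now contains 3, leaving R1C3 = 5.
Cage c has product 30, leaving R2C2 = 3.
Row 2 already has 3, which forces R2C5 = 1.
5 is placed in column 3, so R4C3 = 1.
Cage i needs two cells with sum 7; hence R5C4 = 4.
Row 1 already has 5, so R1C1 = 1.
Cage d has product 12; hence R1C4 = 3.
Cage d has product 12, so R1C5 = 4.
Row 2 now contains 1, so R2C1 = 5.
5 is placed in column 1; hence R3C1 = 4.
4 is placed in row 3; hence R3C2 = 5.
Cage e has product 15, which forces R3C4 = 1.
5 is placed in row 3, so R3C5 = 3.
The 4 cells of cage f must have product 24, so R4C1 = 3.
Row 4 already has 1, leaving R4C2 = 4.
3 is placed in column 4; hence R4C4 = 5.
Row 4 now contains 5, so R4C5 = 2.
Cage f has product 24; hence R5C1 = 2.
Row 5 already has 4; hence R5C2 = 1.
2 is placed in column 5, which forces R5C5 = 5.
Completed grid: 1 2 5 3 4 / 5 3 4 2 1 / 4 5 2 1 3 / 3 4 1 5 2 / 2 1 3 4 5.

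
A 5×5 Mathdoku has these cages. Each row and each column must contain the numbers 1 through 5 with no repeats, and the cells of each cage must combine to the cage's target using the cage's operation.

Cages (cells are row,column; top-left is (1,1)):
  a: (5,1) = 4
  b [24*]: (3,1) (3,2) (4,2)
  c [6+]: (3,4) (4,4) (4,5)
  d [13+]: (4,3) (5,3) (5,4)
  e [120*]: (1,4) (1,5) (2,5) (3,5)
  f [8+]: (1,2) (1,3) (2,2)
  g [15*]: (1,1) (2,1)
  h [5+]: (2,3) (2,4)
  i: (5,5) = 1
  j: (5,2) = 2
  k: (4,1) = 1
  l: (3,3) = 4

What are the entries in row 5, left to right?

4 2 3 5 1

Cage l is given; hence (3,3) = 4.
K is a freebie, which forces (4,1) = 1.
Column 3 already has 4; hence (4,3) = 5.
Cage a is a single given cell; hence (5,1) = 4.
J is a freebie, leaving (5,2) = 2.
Column 3 already has 5, so (5,3) = 3.
Row 5 already has 4; hence (5,4) = 5.
I is a freebie, leaving (5,5) = 1.
Cage b has product 24, leaving (3,1) = 2.
2 is placed in column 2, which forces (3,2) = 3.
Cage c has sum 6, so (3,4) = 1.
Row 3 now contains 3, so (3,5) = 5.
The 3 cells of cage b must have product 24, which forces (4,2) = 4.
The 3 cells of cage f must have sum 8; hence (1,3) = 2.
Column 3 now contains 2; hence (2,3) = 1.
Cage f has sum 8; hence (1,2) = 1.
Row 2 already has 1, leaving (2,2) = 5.
Cage h's pair has sum 5; hence (2,4) = 4.
Cage e needs product 120; hence (2,5) = 2.
Column 5 now contains 2, leaving (4,5) = 3.
Cage g's pair has product 15, leaving (1,1) = 5.
4 is placed in column 4; hence (1,4) = 3.
3 is placed in column 5; hence (1,5) = 4.
Row 2 now contains 5, leaving (2,1) = 3.
Row 4 already has 3, so (4,4) = 2.
Filled in: 5 1 2 3 4 / 3 5 1 4 2 / 2 3 4 1 5 / 1 4 5 2 3 / 4 2 3 5 1.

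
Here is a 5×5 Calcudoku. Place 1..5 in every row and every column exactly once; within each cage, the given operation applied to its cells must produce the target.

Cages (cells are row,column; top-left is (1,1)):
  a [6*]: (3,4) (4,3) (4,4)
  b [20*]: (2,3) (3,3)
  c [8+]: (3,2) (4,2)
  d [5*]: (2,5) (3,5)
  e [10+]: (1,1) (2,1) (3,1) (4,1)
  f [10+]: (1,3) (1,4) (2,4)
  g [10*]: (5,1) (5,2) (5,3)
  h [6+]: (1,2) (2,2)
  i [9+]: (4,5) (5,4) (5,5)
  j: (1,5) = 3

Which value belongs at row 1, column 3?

1

Cage j is given, which forces (1,5) = 3.
The only place for 3 in row 5 is (5,4).
Cage a needs product 6, which forces (4,3) = 3.
Cage c needs two cells with sum 8, so (3,2) = 3.
Row 4 already has 3, which forces (4,2) = 5.
Cage e has sum 10, so (2,1) = 3.
The only place for 2 in row 2 is (2,2).
2 is placed in column 2, so (1,2) = 4.
2 is placed in column 2, which forces (5,2) = 1.
Cage f has sum 10, which forces (2,4) = 4.
4 is placed in row 2, leaving (2,3) = 5.
5 is placed in row 2, so (2,5) = 1.
Cage b's pair has product 20, which forces (3,3) = 4.
Column 5 already has 1, leaving (3,5) = 5.
Column 3 already has 5; hence (5,3) = 2.
Row 5 already has 2, which forces (5,5) = 4.
Column 3 already has 5, which forces (1,3) = 1.
The 3 cells of cage f must have sum 10, so (1,4) = 5.
Cage e needs sum 10; hence (4,1) = 4.
Column 5 now contains 4, which forces (4,5) = 2.
Row 5 already has 2, leaving (5,1) = 5.
Row 1 already has 1, so (1,1) = 2.
The 4 cells of cage e must have sum 10, so (3,1) = 1.
The 3 cells of cage a must have product 6; hence (3,4) = 2.
2 is placed in row 4, which forces (4,4) = 1.
The full grid is 2 4 1 5 3 / 3 2 5 4 1 / 1 3 4 2 5 / 4 5 3 1 2 / 5 1 2 3 4.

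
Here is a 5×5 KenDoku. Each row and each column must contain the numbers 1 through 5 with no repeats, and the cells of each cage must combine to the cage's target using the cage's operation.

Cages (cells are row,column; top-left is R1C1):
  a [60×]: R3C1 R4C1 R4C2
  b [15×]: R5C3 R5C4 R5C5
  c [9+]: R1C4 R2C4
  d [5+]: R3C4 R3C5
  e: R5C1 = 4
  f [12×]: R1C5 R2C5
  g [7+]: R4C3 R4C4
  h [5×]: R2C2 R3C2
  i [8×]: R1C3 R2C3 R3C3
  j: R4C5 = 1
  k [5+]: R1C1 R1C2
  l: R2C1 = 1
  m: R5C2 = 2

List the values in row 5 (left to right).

Cage l is given, which forces R2C1 = 1.
Row 2 now contains 1, which forces R2C2 = 5.
5 is placed in row 2, leaving R2C4 = 4.
Row 2 already has 4, which forces R2C5 = 3.
5 is placed in column 2, which forces R3C2 = 1.
Cage j is given; hence R4C5 = 1.
Cage e is given; hence R5C1 = 4.
Cage m is a single given cell, leaving R5C2 = 2.
Column 5 now contains 1, which forces R5C5 = 5.
The two cells of cage k must have sum 5; hence R1C1 = 2.
Cage k needs two cells with sum 5, so R1C2 = 3.
The 3 cells of cage i must have product 8, so R1C3 = 1.
Column 4 now contains 4, so R1C4 = 5.
Column 5 now contains 3, which forces R1C5 = 4.
Row 2 already has 4, which forces R2C3 = 2.
Cage i has product 8, which forces R3C3 = 4.
Cage d needs two cells with sum 5, which forces R3C4 = 3.
The two cells of cage d must have sum 5; hence R3C5 = 2.
The 3 cells of cage a must have product 60; hence R4C2 = 4.
4 is placed in column 3; hence R4C3 = 5.
3 is placed in column 4; hence R4C4 = 2.
1 is placed in column 3, which forces R5C3 = 3.
3 is placed in column 4, so R5C4 = 1.
Row 3 now contains 3, which forces R3C1 = 5.
Row 4 already has 5, leaving R4C1 = 3.
Filled in: 2 3 1 5 4 / 1 5 2 4 3 / 5 1 4 3 2 / 3 4 5 2 1 / 4 2 3 1 5.

4 2 3 1 5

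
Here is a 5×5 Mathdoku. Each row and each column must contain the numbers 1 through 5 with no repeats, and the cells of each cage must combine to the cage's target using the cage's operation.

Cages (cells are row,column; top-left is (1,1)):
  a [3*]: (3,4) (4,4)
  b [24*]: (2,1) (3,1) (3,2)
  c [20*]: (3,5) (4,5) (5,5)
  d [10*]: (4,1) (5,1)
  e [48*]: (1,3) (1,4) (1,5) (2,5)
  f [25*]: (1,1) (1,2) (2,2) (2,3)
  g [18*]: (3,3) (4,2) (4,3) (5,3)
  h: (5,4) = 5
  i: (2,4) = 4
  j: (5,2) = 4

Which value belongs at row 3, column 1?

Cage i is given, which forces (2,4) = 4.
4 is placed in row 2, which forces (2,5) = 2.
Cage g has product 18; hence (4,2) = 3.
3 is placed in row 4, so (4,4) = 1.
J is a freebie; hence (5,2) = 4.
Cage h is given; hence (5,4) = 5.
5 is placed in row 5, which forces (5,5) = 1.
2 is placed in row 2; hence (2,1) = 3.
The 3 cells of cage b must have product 24, leaving (3,1) = 4.
Column 2 now contains 4, leaving (3,2) = 2.
Cage g has product 18, so (3,3) = 1.
Column 4 already has 1, leaving (3,4) = 3.
Row 3 now contains 4, so (3,5) = 5.
Cage d needs two cells with product 10, leaving (4,1) = 5.
Row 4 already has 1, which forces (4,3) = 2.
Column 5 now contains 5, so (4,5) = 4.
5 is placed in row 5, which forces (5,1) = 2.
The 4 cells of cage g must have product 18, which forces (5,3) = 3.
Column 1 already has 5, leaving (1,1) = 1.
Cage f needs product 25, which forces (1,2) = 5.
Column 3 already has 3, leaving (1,3) = 4.
3 is placed in column 4; hence (1,4) = 2.
Column 5 now contains 4, which forces (1,5) = 3.
Cage f needs product 25, so (2,2) = 1.
Column 3 now contains 1; hence (2,3) = 5.
Completed grid: 1 5 4 2 3 / 3 1 5 4 2 / 4 2 1 3 5 / 5 3 2 1 4 / 2 4 3 5 1.

4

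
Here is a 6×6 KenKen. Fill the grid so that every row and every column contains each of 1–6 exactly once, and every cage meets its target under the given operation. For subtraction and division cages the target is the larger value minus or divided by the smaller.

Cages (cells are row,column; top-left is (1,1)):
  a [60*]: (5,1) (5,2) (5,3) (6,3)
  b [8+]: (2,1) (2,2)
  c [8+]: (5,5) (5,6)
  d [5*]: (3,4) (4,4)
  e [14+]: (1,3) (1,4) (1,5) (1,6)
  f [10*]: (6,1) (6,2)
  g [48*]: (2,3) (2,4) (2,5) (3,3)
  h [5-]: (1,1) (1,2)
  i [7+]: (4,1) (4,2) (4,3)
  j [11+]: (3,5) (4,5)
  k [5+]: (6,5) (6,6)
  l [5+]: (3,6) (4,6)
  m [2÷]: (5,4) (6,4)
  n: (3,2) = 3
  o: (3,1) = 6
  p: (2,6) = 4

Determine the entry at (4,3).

P is a freebie; hence (2,6) = 4.
Cage o is given, which forces (3,1) = 6.
N is a freebie, which forces (3,2) = 3.
Row 3 already has 6, leaving (3,5) = 5.
Column 5 now contains 5, which forces (4,5) = 6.
Column 1 now contains 6, leaving (1,1) = 1.
The two cells of cage h must have difference 5; hence (1,2) = 6.
Column 2 now contains 6, leaving (2,2) = 5.
Cage g has product 48; hence (3,3) = 4.
Row 3 now contains 5; hence (3,4) = 1.
Cage l needs two cells with sum 5, leaving (3,6) = 2.
Cage d's pair has product 5; hence (4,4) = 5.
Cage l needs two cells with sum 5; hence (4,6) = 3.
Column 2 already has 5, which forces (6,2) = 2.
Column 6 now contains 3, leaving (6,6) = 1.
Column 6 now contains 3, so (1,6) = 5.
Cage b's pair has sum 8; hence (2,1) = 3.
5 is placed in column 6, which forces (5,6) = 6.
2 is placed in row 6, leaving (6,1) = 5.
Cage k's pair has sum 5, so (6,5) = 4.
Cage e needs sum 14, which forces (1,4) = 4.
Cage a has product 60; hence (5,2) = 1.
The 4 cells of cage a must have product 60, which forces (5,3) = 5.
The two cells of cage m must have quotient 2, which forces (5,4) = 3.
Cage c's pair has sum 8; hence (5,5) = 2.
The two cells of cage m must have quotient 2, leaving (6,4) = 6.
Cage e needs sum 14, leaving (1,3) = 2.
Column 5 now contains 2, so (1,5) = 3.
The 4 cells of cage g must have product 48; hence (2,3) = 6.
Column 4 already has 6, leaving (2,4) = 2.
Column 5 now contains 2, which forces (2,5) = 1.
Cage i has sum 7; hence (4,1) = 2.
Column 2 already has 1, so (4,2) = 4.
The 3 cells of cage i must have sum 7, so (4,3) = 1.
Row 5 now contains 2, leaving (5,1) = 4.
6 is placed in row 6, which forces (6,3) = 3.
Completed grid: 1 6 2 4 3 5 / 3 5 6 2 1 4 / 6 3 4 1 5 2 / 2 4 1 5 6 3 / 4 1 5 3 2 6 / 5 2 3 6 4 1.

1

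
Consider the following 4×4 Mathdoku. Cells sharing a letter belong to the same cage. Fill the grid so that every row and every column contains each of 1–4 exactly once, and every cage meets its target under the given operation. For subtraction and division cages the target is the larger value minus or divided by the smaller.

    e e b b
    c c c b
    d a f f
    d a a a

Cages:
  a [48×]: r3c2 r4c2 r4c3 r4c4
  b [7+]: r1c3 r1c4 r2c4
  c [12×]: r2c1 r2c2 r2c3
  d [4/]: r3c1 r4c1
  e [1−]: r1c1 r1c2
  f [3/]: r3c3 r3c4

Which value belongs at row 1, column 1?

2

The only place for 2 in row 2 is r2c4.
Row 3 needs a 2, and only r3c2 is open for it.
Cage a needs product 48, which forces r4c3 = 2.
The only place for 2 in row 1 is r1c1.
Row 1 needs a 3, and only r1c2 is open for it.
3 is placed in column 2, which forces r4c2 = 4.
Cage a has product 48; hence r4c4 = 3.
Column 2 now contains 4, which forces r2c2 = 1.
Cage d needs two cells with quotient 4, so r3c1 = 4.
Cage f needs two cells with quotient 3, so r3c3 = 3.
Column 4 now contains 3, leaving r3c4 = 1.
4 is placed in row 4, leaving r4c1 = 1.
The 3 cells of cage b must have sum 7, leaving r1c3 = 1.
1 is placed in column 4; hence r1c4 = 4.
Column 1 already has 4, so r2c1 = 3.
3 is placed in column 3, leaving r2c3 = 4.
The full grid is 2 3 1 4 / 3 1 4 2 / 4 2 3 1 / 1 4 2 3.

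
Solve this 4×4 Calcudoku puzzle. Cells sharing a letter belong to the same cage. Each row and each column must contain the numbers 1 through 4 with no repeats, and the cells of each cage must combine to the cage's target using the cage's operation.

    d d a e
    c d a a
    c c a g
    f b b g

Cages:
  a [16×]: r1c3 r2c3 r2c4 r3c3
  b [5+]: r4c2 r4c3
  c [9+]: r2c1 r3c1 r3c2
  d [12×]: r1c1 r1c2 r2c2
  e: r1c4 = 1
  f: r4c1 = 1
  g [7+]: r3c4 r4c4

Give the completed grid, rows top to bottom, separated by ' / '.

E is a freebie, so r1c4 = 1.
Cage a needs product 16, leaving r2c4 = 2.
Cage f is a single given cell, so r4c1 = 1.
Cage d has product 12, leaving r2c2 = 1.
1 is placed in row 2; hence r2c3 = 4.
4 is placed in column 3; hence r1c3 = 2.
4 is placed in row 2, which forces r2c1 = 3.
Cage a needs product 16, so r3c3 = 1.
Column 3 now contains 2, which forces r4c3 = 3.
Row 4 already has 3, leaving r4c4 = 4.
Column 1 now contains 3, which forces r1c1 = 4.
The 3 cells of cage d must have product 12, so r1c2 = 3.
4 is placed in column 1; hence r3c1 = 2.
Row 3 now contains 2, so r3c2 = 4.
Column 4 already has 4, leaving r3c4 = 3.
Row 4 already has 3, which forces r4c2 = 2.

4 3 2 1 / 3 1 4 2 / 2 4 1 3 / 1 2 3 4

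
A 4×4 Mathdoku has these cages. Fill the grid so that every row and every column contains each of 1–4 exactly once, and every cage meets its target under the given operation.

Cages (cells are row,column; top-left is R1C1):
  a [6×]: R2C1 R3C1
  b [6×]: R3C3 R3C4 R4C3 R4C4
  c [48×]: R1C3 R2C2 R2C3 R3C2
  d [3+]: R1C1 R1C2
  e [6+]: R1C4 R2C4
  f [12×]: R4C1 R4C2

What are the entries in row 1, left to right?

Row 1 needs a 3, and only R1C3 is open for it.
Row 1 needs a 4, and only R1C4 is open for it.
Column 4 now contains 4; hence R2C4 = 2.
Row 2 now contains 2, leaving R2C1 = 3.
Cage c has product 48, so R2C2 = 1.
Row 2 now contains 2, which forces R2C3 = 4.
Cage a's pair has product 6; hence R3C1 = 2.
Cage c has product 48, which forces R3C2 = 4.
Row 3 already has 2, so R3C3 = 1.
Row 3 already has 1, leaving R3C4 = 3.
Column 1 now contains 3, which forces R4C1 = 4.
Column 2 already has 4, which forces R4C2 = 3.
1 is placed in column 3; hence R4C3 = 2.
3 is placed in column 4; hence R4C4 = 1.
Column 1 now contains 2; hence R1C1 = 1.
Column 2 now contains 1; hence R1C2 = 2.
Completed grid: 1 2 3 4 / 3 1 4 2 / 2 4 1 3 / 4 3 2 1.

1 2 3 4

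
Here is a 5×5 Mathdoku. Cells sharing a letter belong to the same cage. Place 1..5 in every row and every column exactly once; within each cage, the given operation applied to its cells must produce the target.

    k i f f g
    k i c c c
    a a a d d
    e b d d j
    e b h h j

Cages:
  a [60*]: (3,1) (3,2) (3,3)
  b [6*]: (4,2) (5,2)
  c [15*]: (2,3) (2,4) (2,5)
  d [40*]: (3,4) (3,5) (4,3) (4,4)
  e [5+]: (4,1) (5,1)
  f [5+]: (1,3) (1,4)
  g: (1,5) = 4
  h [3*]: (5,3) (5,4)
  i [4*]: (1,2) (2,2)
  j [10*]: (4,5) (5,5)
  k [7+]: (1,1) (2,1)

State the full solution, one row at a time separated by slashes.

5 1 2 3 4 / 2 4 1 5 3 / 3 5 4 2 1 / 1 3 5 4 2 / 4 2 3 1 5

G is a freebie, leaving (1,5) = 4.
Row 1 now contains 4, which forces (1,2) = 1.
The two cells of cage i must have product 4, which forces (2,2) = 4.
The only place for 5 in row 1 is (1,1).
5 is placed in column 1, so (2,1) = 2.
The only place for 3 in row 4 is (4,2).
Column 2 already has 3, leaving (3,2) = 5.
Column 2 already has 3; hence (5,2) = 2.
Row 5 already has 2; hence (5,5) = 5.
Column 5 now contains 5, leaving (4,5) = 2.
Cage d has product 40, which forces (3,4) = 2.
2 is placed in column 5; hence (3,5) = 1.
The two cells of cage f must have sum 5, which forces (1,3) = 2.
Column 4 now contains 2, so (1,4) = 3.
Column 5 now contains 1; hence (2,5) = 3.
3 is placed in column 4, which forces (5,4) = 1.
Cage c needs product 15, leaving (2,3) = 1.
Column 4 now contains 1, which forces (2,4) = 5.
Cage e's pair has sum 5, so (4,1) = 1.
Column 4 now contains 5; hence (4,4) = 4.
Row 5 already has 1, which forces (5,1) = 4.
Row 5 already has 1, leaving (5,3) = 3.
4 is placed in column 1; hence (3,1) = 3.
Column 3 already has 3, so (3,3) = 4.
4 is placed in row 4; hence (4,3) = 5.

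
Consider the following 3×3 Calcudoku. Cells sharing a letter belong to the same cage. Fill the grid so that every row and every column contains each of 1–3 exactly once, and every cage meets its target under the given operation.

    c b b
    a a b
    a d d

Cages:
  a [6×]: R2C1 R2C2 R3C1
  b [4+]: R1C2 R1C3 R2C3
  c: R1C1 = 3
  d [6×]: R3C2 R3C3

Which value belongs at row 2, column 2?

3

Cage c is a single given cell; hence R1C1 = 3.
Cage b needs sum 4; hence R1C2 = 1.
Cage b has sum 4; hence R1C3 = 2.
The 3 cells of cage b must have sum 4; hence R2C3 = 1.
Column 3 already has 2, which forces R3C3 = 3.
1 is placed in row 2, which forces R2C1 = 2.
Cage a has product 6, leaving R2C2 = 3.
Cage a has product 6, so R3C1 = 1.
Row 3 already has 3, which forces R3C2 = 2.
Filled in: 3 1 2 / 2 3 1 / 1 2 3.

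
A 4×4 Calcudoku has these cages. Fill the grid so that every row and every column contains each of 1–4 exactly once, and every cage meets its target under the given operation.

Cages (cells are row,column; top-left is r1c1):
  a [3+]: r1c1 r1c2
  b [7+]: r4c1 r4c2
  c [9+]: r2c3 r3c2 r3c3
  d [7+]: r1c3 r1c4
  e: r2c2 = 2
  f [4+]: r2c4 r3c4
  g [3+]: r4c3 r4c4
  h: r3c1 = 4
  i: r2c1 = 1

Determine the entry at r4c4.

2

I is a freebie, so r2c1 = 1.
Cage e is given; hence r2c2 = 2.
Row 2 already has 1, leaving r2c4 = 3.
Cage h is a single given cell, so r3c1 = 4.
Row 3 already has 4; hence r3c2 = 3.
3 is placed in column 4, so r3c4 = 1.
Column 1 already has 4, leaving r4c1 = 3.
Column 2 already has 3; hence r4c2 = 4.
1 is placed in column 4, which forces r4c4 = 2.
Column 1 now contains 1, leaving r1c1 = 2.
2 is placed in column 2; hence r1c2 = 1.
Cage d needs two cells with sum 7, so r1c3 = 3.
3 is placed in column 4, leaving r1c4 = 4.
Row 2 now contains 3, so r2c3 = 4.
Row 3 already has 1, leaving r3c3 = 2.
2 is placed in row 4, leaving r4c3 = 1.
The full grid is 2 1 3 4 / 1 2 4 3 / 4 3 2 1 / 3 4 1 2.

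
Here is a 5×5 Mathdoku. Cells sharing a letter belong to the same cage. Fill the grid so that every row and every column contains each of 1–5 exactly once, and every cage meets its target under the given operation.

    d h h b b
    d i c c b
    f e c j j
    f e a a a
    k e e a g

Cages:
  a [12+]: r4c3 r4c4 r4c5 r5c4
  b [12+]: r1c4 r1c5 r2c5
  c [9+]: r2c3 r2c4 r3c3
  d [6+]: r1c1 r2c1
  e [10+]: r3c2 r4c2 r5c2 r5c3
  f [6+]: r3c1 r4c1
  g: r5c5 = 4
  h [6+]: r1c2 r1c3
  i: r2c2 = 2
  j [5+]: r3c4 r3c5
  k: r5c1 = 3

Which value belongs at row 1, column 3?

1

I is a freebie, which forces r2c2 = 2.
K is a freebie; hence r5c1 = 3.
G is a freebie, which forces r5c5 = 4.
In row 1, 3 can only go at r1c5, so r1c5 = 3.
Cage b needs sum 12, which forces r1c4 = 4.
Column 5 now contains 3; hence r2c5 = 5.
Column 4 already has 4; hence r3c4 = 3.
Cage c needs sum 9, which forces r2c3 = 3.
Column 4 now contains 3; hence r2c4 = 1.
Cage c needs sum 9, leaving r3c3 = 5.
Cage j's pair has sum 5; hence r3c5 = 2.
The 4 cells of cage e must have sum 10, which forces r4c2 = 3.
Column 3 already has 3, so r4c3 = 4.
Column 5 already has 2, which forces r4c5 = 1.
The two cells of cage d must have sum 6; hence r1c1 = 2.
Cage h needs two cells with sum 6, leaving r1c2 = 5.
5 is placed in column 3, which forces r1c3 = 1.
Row 2 already has 1, which forces r2c1 = 4.
4 is placed in column 1; hence r3c1 = 1.
1 is placed in row 3, leaving r3c2 = 4.
Column 1 now contains 2, so r4c1 = 5.
5 is placed in row 4, leaving r4c4 = 2.
5 is placed in column 2, which forces r5c2 = 1.
1 is placed in column 3, leaving r5c3 = 2.
2 is placed in column 4, so r5c4 = 5.
Completed grid: 2 5 1 4 3 / 4 2 3 1 5 / 1 4 5 3 2 / 5 3 4 2 1 / 3 1 2 5 4.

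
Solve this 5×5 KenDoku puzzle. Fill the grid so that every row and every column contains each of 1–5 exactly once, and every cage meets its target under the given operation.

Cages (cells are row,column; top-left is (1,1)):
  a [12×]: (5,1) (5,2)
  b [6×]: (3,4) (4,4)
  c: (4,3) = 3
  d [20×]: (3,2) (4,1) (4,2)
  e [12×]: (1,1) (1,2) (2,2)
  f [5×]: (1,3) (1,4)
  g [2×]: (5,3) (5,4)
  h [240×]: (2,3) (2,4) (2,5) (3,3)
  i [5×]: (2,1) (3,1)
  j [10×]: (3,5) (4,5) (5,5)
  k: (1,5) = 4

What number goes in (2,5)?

3

K is a freebie, which forces (1,5) = 4.
The 4 cells of cage h must have product 240, which forces (3,3) = 4.
C is a freebie, which forces (4,3) = 3.
3 is placed in row 4; hence (4,4) = 2.
Column 4 already has 2; hence (5,4) = 1.
The two cells of cage f must have product 5, which forces (1,3) = 1.
Column 4 now contains 1; hence (1,4) = 5.
3 is placed in column 3, so (2,3) = 5.
Cage h needs product 240, leaving (2,4) = 4.
Cage h needs product 240; hence (2,5) = 3.
Column 4 already has 2, which forces (3,4) = 3.
Row 5 already has 1, leaving (5,3) = 2.
2 is placed in row 5, which forces (5,5) = 5.
Cage e has product 12, so (1,1) = 2.
Row 1 already has 1, leaving (1,2) = 3.
5 is placed in row 2, which forces (2,1) = 1.
Row 2 now contains 4, leaving (2,2) = 2.
The two cells of cage i must have product 5, so (3,1) = 5.
5 is placed in row 3, so (3,2) = 1.
Cage j has product 10, leaving (3,5) = 2.
5 is placed in column 1, so (4,1) = 4.
Row 4 now contains 4, so (4,2) = 5.
5 is placed in column 5, leaving (4,5) = 1.
Column 1 already has 4, which forces (5,1) = 3.
3 is placed in column 2; hence (5,2) = 4.
The full grid is 2 3 1 5 4 / 1 2 5 4 3 / 5 1 4 3 2 / 4 5 3 2 1 / 3 4 2 1 5.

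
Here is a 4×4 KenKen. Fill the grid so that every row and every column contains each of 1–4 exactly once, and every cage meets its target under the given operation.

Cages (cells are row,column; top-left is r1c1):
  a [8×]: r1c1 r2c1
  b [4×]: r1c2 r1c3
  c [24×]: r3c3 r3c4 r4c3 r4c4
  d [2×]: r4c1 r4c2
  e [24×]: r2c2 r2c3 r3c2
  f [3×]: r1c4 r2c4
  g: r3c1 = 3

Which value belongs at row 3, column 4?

2

Cage g is a single given cell, leaving r3c1 = 3.
Row 1 needs a 2, and only r1c1 is open for it.
Column 1 already has 2, so r2c1 = 4.
Column 1 already has 2, which forces r4c1 = 1.
Cage d's pair has product 2; hence r4c2 = 2.
Column 2 now contains 2; hence r2c2 = 3.
Cage e needs product 24, leaving r2c3 = 2.
3 is placed in row 2; hence r2c4 = 1.
Column 2 now contains 2; hence r3c2 = 4.
Column 3 already has 2, leaving r3c3 = 1.
1 is placed in column 4, leaving r3c4 = 2.
4 is placed in column 2, which forces r1c2 = 1.
Column 3 already has 1, which forces r1c3 = 4.
1 is placed in column 4; hence r1c4 = 3.
Column 3 already has 4, which forces r4c3 = 3.
Column 4 now contains 3, leaving r4c4 = 4.
Filled in: 2 1 4 3 / 4 3 2 1 / 3 4 1 2 / 1 2 3 4.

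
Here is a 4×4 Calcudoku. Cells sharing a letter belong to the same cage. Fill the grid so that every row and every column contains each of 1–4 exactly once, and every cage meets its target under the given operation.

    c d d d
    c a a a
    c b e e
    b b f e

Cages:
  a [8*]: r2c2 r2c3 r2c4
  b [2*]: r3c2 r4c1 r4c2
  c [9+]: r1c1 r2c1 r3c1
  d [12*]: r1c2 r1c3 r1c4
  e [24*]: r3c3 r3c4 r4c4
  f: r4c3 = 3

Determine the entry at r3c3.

Cage b needs product 2, so r3c2 = 1.
Cage b needs product 2, leaving r4c1 = 1.
Cage b needs product 2, which forces r4c2 = 2.
Cage f is given, which forces r4c3 = 3.
Row 4 now contains 3, so r4c4 = 4.
2 is placed in column 2, leaving r2c2 = 4.
The 3 cells of cage e must have product 24; hence r3c3 = 2.
Cage e needs product 24, leaving r3c4 = 3.
Column 2 already has 4, which forces r1c2 = 3.
Cage d needs product 12, which forces r1c3 = 4.
Column 4 now contains 3, leaving r1c4 = 1.
Column 3 already has 2, so r2c3 = 1.
Cage a needs product 8, leaving r2c4 = 2.
Row 3 already has 3, which forces r3c1 = 4.
Row 1 already has 3; hence r1c1 = 2.
Row 2 now contains 2; hence r2c1 = 3.
Filled in: 2 3 4 1 / 3 4 1 2 / 4 1 2 3 / 1 2 3 4.

2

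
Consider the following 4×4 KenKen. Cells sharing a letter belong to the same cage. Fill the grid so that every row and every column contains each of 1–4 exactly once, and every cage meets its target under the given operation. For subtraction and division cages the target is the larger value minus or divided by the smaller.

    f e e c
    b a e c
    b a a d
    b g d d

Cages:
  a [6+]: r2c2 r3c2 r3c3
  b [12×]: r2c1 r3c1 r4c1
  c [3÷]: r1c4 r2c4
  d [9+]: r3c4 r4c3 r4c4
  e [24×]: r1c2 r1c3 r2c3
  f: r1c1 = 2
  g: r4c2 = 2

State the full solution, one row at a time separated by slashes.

Cage f is a single given cell, so r1c1 = 2.
Cage g is a single given cell, leaving r4c2 = 2.
Cage e has product 24, so r2c3 = 2.
Column 3 now contains 2; hence r3c3 = 1.
The 3 cells of cage a must have sum 6, leaving r2c2 = 1.
Row 2 already has 1; hence r2c4 = 3.
The 3 cells of cage a must have sum 6, so r3c2 = 4.
Row 3 now contains 4, so r3c4 = 2.
Column 2 now contains 4, so r1c2 = 3.
Cage e has product 24; hence r1c3 = 4.
Column 4 now contains 3, so r1c4 = 1.
3 is placed in row 2, so r2c1 = 4.
Row 3 now contains 4, which forces r3c1 = 3.
Cage b has product 12, which forces r4c1 = 1.
Cage d has sum 9, which forces r4c3 = 3.
Cage d needs sum 9, which forces r4c4 = 4.

2 3 4 1 / 4 1 2 3 / 3 4 1 2 / 1 2 3 4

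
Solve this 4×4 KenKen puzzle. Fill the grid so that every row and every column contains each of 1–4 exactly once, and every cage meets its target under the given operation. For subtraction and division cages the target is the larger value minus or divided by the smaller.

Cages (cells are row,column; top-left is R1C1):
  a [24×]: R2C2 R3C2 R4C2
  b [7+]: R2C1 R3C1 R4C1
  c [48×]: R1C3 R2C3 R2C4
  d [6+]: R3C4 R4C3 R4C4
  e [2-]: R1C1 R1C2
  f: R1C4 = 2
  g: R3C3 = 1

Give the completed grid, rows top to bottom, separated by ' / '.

Cage c has product 48; hence R1C3 = 4.
Cage f is given; hence R1C4 = 2.
Cage c has product 48, so R2C3 = 3.
Cage c needs product 48, which forces R2C4 = 4.
Cage g is given, leaving R3C3 = 1.
Row 3 already has 1, so R3C4 = 3.
1 is placed in column 3, leaving R4C3 = 2.
3 is placed in column 4; hence R4C4 = 1.
Cage b needs sum 7; hence R2C1 = 1.
Row 2 now contains 4, leaving R2C2 = 2.
Cage b has sum 7, leaving R3C1 = 2.
Cage a has product 24, which forces R3C2 = 4.
Row 4 already has 1; hence R4C1 = 4.
The 3 cells of cage a must have product 24, leaving R4C2 = 3.
Column 1 already has 1; hence R1C1 = 3.
Column 2 now contains 3, leaving R1C2 = 1.

3 1 4 2 / 1 2 3 4 / 2 4 1 3 / 4 3 2 1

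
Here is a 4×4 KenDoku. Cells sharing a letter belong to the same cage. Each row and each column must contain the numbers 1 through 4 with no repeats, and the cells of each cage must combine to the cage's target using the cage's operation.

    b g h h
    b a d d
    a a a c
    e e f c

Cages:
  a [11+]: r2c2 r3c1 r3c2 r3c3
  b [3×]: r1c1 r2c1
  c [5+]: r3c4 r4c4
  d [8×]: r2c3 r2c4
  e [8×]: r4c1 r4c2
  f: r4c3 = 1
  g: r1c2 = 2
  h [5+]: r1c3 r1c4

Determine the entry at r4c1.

Cage g is given; hence r1c2 = 2.
Column 2 already has 2, leaving r4c2 = 4.
Cage f is a single given cell; hence r4c3 = 1.
The two cells of cage h must have sum 5; hence r1c3 = 4.
Cage h's pair has sum 5, which forces r1c4 = 1.
4 is placed in column 2, leaving r2c2 = 3.
4 is placed in column 3, leaving r2c3 = 2.
Row 2 now contains 2; hence r2c4 = 4.
Cage a needs sum 11, which forces r3c2 = 1.
4 is placed in column 3, leaving r3c3 = 3.
Row 3 now contains 3, so r3c4 = 2.
Row 4 now contains 4, leaving r4c1 = 2.
2 is placed in column 4, which forces r4c4 = 3.
1 is placed in row 1, leaving r1c1 = 3.
Row 2 now contains 3, so r2c1 = 1.
Row 3 now contains 3, leaving r3c1 = 4.
Completed grid: 3 2 4 1 / 1 3 2 4 / 4 1 3 2 / 2 4 1 3.

2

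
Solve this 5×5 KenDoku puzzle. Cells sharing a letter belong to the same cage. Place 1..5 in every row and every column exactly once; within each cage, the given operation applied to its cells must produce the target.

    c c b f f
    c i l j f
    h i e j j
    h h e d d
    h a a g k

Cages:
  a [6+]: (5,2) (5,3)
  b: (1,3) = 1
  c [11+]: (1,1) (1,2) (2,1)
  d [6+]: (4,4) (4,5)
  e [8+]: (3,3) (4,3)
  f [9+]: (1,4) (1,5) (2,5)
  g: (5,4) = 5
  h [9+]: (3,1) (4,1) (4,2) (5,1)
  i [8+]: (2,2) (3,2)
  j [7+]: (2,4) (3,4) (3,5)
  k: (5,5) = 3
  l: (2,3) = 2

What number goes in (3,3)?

3

Cage b is given, which forces (1,3) = 1.
Cage l is a single given cell, leaving (2,3) = 2.
G is a freebie, leaving (5,4) = 5.
Cage k is given, leaving (5,5) = 3.
Cage f needs sum 9; hence (1,4) = 3.
Cage a's pair has sum 6, so (5,2) = 2.
Row 5 now contains 5, leaving (5,3) = 4.
Cage c needs sum 11, so (1,1) = 2.
Row 1 now contains 2; hence (1,5) = 5.
Row 5 now contains 4, which forces (5,1) = 1.
Row 1 now contains 5, leaving (1,2) = 4.
The 3 cells of cage c must have sum 11, leaving (2,1) = 5.
Row 2 now contains 5, which forces (2,2) = 3.
Cage f has sum 9, leaving (2,5) = 1.
3 is placed in column 2, which forces (3,2) = 5.
Row 3 now contains 5, so (3,3) = 3.
Cage h needs sum 9, leaving (4,2) = 1.
Column 3 already has 3, so (4,3) = 5.
Row 2 now contains 1; hence (2,4) = 4.
Row 3 now contains 3; hence (3,1) = 4.
The 3 cells of cage j must have sum 7; hence (3,4) = 1.
The 3 cells of cage j must have sum 7, leaving (3,5) = 2.
Cage h has sum 9; hence (4,1) = 3.
Column 4 already has 4; hence (4,4) = 2.
2 is placed in column 5, leaving (4,5) = 4.
Completed grid: 2 4 1 3 5 / 5 3 2 4 1 / 4 5 3 1 2 / 3 1 5 2 4 / 1 2 4 5 3.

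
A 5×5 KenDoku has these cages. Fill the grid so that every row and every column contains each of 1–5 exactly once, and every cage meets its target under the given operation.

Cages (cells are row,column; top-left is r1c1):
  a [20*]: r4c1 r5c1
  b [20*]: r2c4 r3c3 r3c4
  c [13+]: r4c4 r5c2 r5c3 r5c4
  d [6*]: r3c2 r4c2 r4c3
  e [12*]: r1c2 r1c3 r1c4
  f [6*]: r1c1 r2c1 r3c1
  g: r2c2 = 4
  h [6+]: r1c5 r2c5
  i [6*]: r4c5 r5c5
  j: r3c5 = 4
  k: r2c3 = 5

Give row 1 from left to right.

Cage g is a single given cell, so r2c2 = 4.
Cage k is given, leaving r2c3 = 5.
J is a freebie; hence r3c5 = 4.
Cage h's pair has sum 6, which forces r1c5 = 5.
The 3 cells of cage b must have product 20, which forces r2c4 = 2.
The two cells of cage h must have sum 6, which forces r2c5 = 1.
Cage b has product 20, which forces r3c3 = 2.
Cage b has product 20, which forces r3c4 = 5.
Cage f has product 6, so r1c1 = 2.
Row 2 now contains 1, leaving r2c1 = 3.
Cage f has product 6, so r3c1 = 1.
Row 3 now contains 1; hence r3c2 = 3.
Cage d has product 6; hence r4c2 = 2.
Row 4 now contains 2; hence r4c5 = 3.
Column 2 already has 2, so r5c2 = 5.
Column 5 already has 3; hence r5c5 = 2.
3 is placed in column 2, leaving r1c2 = 1.
The two cells of cage a must have product 20; hence r4c1 = 5.
Row 4 already has 3, which forces r4c3 = 1.
Row 4 now contains 1, so r4c4 = 4.
Row 5 now contains 5, leaving r5c1 = 4.
4 is placed in row 5; hence r5c3 = 3.
Row 5 already has 3, so r5c4 = 1.
Column 3 now contains 3, leaving r1c3 = 4.
4 is placed in column 4, leaving r1c4 = 3.
The full grid is 2 1 4 3 5 / 3 4 5 2 1 / 1 3 2 5 4 / 5 2 1 4 3 / 4 5 3 1 2.

2 1 4 3 5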